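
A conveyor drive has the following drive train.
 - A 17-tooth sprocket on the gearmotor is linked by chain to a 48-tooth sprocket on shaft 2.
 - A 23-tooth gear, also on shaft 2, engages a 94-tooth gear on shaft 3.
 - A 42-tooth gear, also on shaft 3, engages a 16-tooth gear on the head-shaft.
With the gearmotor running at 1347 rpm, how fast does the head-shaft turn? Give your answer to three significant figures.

306 rpm

the gearmotor → shaft 2 (chain, 48/17): 1347 ÷ 2.8235 = 477.06 rpm
shaft 2 → shaft 3 (gear mesh, 94/23): 477.06 ÷ 4.087 = 116.73 rpm
shaft 3 → the head-shaft (gear mesh, 16/42): 116.73 ÷ 0.38095 = 306.41 rpm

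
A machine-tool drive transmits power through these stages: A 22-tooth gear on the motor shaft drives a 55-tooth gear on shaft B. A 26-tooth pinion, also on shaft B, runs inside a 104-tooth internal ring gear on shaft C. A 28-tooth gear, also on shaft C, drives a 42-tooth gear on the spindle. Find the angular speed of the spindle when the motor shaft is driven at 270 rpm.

Gear mesh: ratio = 55/22 = 2.5, so shaft B turns at 270 / 2.5 = 108 rpm.
Internal gear: ratio = 104/26 = 4, so shaft C turns at 108 / 4 = 27 rpm.
Gear mesh: ratio = 42/28 = 1.5, so the spindle turns at 27 / 1.5 = 18 rpm.

18 rpm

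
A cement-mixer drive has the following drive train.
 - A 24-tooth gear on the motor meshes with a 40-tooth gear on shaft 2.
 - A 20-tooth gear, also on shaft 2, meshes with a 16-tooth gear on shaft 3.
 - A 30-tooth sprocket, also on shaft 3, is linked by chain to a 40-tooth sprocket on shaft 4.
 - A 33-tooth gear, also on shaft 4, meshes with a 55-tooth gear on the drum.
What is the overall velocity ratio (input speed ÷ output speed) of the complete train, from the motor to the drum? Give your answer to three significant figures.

2.96

Each stage contributes driven/driver: gear mesh 40/24 = 1.6667, gear mesh 16/20 = 0.8, chain 40/30 = 1.3333, gear mesh 55/33 = 1.6667.
Overall: 1.6667 × 0.8 × 1.3333 × 1.6667 = 2.963.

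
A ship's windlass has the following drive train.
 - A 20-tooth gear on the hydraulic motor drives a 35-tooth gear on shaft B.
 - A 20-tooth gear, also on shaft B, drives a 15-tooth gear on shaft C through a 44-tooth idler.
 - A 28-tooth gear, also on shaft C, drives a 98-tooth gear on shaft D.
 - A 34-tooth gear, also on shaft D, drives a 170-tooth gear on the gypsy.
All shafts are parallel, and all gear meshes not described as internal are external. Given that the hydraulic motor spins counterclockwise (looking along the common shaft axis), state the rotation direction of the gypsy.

the hydraulic motor → shaft B: external mesh, 1 reversal → CW.
shaft B → shaft C: driver → idler → driven is 2 external meshes, 2 reversals → CW.
shaft C → shaft D: external mesh, 1 reversal → CCW.
shaft D → the gypsy: external mesh, 1 reversal → CW.
5 reversals in total — an odd number — so the gypsy turns opposite to the hydraulic motor.

clockwise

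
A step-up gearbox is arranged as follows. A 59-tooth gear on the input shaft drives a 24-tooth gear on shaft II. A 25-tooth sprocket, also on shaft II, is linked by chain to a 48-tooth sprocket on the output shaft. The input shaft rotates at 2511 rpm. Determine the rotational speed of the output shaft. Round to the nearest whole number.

3215 rpm

the input shaft → shaft II (gear mesh, 24/59): 2511 ÷ 0.40678 = 6172.9 rpm
shaft II → the output shaft (chain, 48/25): 6172.9 ÷ 1.92 = 3215 rpm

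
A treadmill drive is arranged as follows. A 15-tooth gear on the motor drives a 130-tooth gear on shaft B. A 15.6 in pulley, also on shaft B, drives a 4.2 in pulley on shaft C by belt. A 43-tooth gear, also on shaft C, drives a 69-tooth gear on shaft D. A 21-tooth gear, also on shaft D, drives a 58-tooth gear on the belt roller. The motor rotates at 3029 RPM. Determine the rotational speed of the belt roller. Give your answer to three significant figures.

Gear mesh: ratio = 130/15 = 8.6667, so shaft B turns at 3029 / 8.6667 = 349.5 RPM.
Belt: ratio = 4.2/15.6 = 0.26923, so shaft C turns at 349.5 / 0.26923 = 1298.1 RPM.
Gear mesh: ratio = 69/43 = 1.6047, so shaft D turns at 1298.1 / 1.6047 = 808.99 RPM.
Gear mesh: ratio = 58/21 = 2.7619, so the belt roller turns at 808.99 / 2.7619 = 292.91 RPM.

293 RPM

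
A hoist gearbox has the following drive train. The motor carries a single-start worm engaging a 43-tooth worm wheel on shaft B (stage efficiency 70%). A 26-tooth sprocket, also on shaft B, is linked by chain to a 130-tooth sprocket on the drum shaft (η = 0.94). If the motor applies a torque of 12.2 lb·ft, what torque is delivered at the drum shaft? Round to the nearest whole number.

1726 lb·ft

Worm: ratio = 43/1 = 43; torque at shaft B = 12.2 × 43 × 0.70 = 367.22 lb·ft.
Chain: ratio = 130/26 = 5; torque at the drum shaft = 367.22 × 5 × 0.94 = 1725.9 lb·ft.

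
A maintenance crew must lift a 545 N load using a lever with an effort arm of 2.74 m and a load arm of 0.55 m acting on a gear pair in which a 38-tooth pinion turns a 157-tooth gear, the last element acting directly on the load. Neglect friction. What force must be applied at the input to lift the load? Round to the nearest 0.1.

Lever MA = effort arm / load arm = 2.74/0.55 = 4.9818.
Gear pair MA = 157/38 = 4.1316.
Combined ideal MA = 4.9818 × 4.1316 = 20.583.
Effort = load / MA = 545 / 20.583 = 26.478 N.

26.5 N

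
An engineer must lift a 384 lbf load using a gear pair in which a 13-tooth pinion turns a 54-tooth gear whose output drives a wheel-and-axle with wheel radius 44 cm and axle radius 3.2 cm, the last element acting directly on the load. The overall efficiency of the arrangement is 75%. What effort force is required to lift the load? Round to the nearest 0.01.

8.96 lbf

Gear pair MA = 54/13 = 4.1538.
Wheel-and-axle MA = R/r = 44/3.2 = 13.75.
Combined ideal MA = 4.1538 × 13.75 = 57.115.
Actual MA = 57.115 × 0.75 = 42.837.
Effort = load / actual MA = 384 / 42.837 = 8.9643 lbf.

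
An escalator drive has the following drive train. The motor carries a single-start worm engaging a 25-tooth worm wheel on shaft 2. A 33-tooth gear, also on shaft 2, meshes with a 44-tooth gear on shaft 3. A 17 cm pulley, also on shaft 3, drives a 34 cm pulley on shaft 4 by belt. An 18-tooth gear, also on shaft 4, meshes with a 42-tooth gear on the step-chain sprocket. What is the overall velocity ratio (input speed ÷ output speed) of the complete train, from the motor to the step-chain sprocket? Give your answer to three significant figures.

Each stage contributes driven/driver: worm 25/1 = 25, gear mesh 44/33 = 1.3333, belt 34/17 = 2, gear mesh 42/18 = 2.3333.
Overall: 25 × 1.3333 × 2 × 2.3333 = 155.56.

156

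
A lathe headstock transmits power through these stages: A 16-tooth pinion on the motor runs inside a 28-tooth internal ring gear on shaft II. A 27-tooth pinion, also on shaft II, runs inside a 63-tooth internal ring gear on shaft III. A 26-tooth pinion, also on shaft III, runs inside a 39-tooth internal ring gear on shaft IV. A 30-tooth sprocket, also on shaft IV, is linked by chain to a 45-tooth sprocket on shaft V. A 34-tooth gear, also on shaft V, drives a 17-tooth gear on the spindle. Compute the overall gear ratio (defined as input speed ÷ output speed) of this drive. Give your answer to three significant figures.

Each stage contributes driven/driver: internal gear 28/16 = 1.75, internal gear 63/27 = 2.3333, internal gear 39/26 = 1.5, chain 45/30 = 1.5, gear mesh 17/34 = 0.5.
Overall: 1.75 × 2.3333 × 1.5 × 1.5 × 0.5 = 4.5938.

4.59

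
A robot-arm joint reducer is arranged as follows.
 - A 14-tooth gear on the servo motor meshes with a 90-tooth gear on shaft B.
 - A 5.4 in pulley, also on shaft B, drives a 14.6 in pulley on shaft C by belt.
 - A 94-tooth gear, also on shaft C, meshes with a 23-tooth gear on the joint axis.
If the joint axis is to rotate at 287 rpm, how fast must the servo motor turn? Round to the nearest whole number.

1221 rpm

Overall ratio R = 6.4286 × 2.7037 × 0.24468 = 4.2528.
Required input speed = output speed × R = 287 × 4.2528 = 1220.5 rpm.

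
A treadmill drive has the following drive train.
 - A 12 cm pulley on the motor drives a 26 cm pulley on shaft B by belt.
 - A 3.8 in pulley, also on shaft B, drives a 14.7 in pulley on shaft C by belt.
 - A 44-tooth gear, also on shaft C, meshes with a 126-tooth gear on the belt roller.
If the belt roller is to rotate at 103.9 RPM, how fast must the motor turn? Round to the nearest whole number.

2494 RPM

Overall ratio R = 2.1667 × 3.8684 × 2.8636 = 24.002.
Required input speed = output speed × R = 103.9 × 24.002 = 2493.8 RPM.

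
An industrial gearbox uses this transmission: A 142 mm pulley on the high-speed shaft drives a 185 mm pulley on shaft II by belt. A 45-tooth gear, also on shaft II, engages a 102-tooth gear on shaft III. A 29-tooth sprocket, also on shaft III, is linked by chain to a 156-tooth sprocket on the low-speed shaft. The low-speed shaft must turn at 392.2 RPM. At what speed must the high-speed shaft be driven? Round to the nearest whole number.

6230 RPM

Overall ratio R = 1.3028 × 2.2667 × 5.3793 = 15.885.
Required input speed = output speed × R = 392.2 × 15.885 = 6230.2 RPM.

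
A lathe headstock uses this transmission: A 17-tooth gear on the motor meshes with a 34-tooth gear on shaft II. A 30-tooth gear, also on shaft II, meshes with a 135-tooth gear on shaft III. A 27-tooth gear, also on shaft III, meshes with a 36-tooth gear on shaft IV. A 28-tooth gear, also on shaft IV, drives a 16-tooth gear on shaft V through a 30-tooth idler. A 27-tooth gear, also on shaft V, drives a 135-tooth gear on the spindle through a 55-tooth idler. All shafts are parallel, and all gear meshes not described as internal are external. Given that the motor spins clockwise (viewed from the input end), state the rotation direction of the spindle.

counterclockwise

the motor → shaft II: external mesh, 1 reversal → CCW.
shaft II → shaft III: external mesh, 1 reversal → CW.
shaft III → shaft IV: external mesh, 1 reversal → CCW.
shaft IV → shaft V: driver → idler → driven is 2 external meshes, 2 reversals → CCW.
shaft V → the spindle: driver → idler → driven is 2 external meshes, 2 reversals → CCW.
7 reversals in total — an odd number — so the spindle turns opposite to the motor.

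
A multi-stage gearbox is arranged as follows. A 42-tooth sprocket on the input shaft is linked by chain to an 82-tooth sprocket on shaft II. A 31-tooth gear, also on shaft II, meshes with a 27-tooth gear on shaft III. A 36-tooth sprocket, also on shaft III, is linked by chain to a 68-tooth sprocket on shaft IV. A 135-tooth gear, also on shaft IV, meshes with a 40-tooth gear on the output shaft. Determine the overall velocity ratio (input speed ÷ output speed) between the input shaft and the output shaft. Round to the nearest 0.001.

0.952

Each stage contributes driven/driver: chain 82/42 = 1.9524, gear mesh 27/31 = 0.87097, chain 68/36 = 1.8889, gear mesh 40/135 = 0.2963.
Overall: 1.9524 × 0.87097 × 1.8889 × 0.2963 = 0.9517.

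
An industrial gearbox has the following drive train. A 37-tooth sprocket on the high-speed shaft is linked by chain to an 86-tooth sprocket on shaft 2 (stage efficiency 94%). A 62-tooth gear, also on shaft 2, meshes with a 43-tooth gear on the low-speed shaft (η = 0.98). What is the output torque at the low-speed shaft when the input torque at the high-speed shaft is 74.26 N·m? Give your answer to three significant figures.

chain 86/37 = 2.3243 → τ = 74.26·2.3243·0.94 = 162.25 N·m
gear mesh 43/62 = 0.69355 → τ = 162.25·0.69355·0.98 = 110.28 N·m

110 N·m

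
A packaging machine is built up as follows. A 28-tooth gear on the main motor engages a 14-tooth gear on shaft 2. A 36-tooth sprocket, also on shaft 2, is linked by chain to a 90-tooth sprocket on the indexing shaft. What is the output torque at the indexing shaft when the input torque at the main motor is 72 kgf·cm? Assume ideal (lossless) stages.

90 kgf·cm

gear mesh 14/28 = 0.5 → τ = 72·0.5 = 36 kgf·cm
chain 90/36 = 2.5 → τ = 36·2.5 = 90 kgf·cm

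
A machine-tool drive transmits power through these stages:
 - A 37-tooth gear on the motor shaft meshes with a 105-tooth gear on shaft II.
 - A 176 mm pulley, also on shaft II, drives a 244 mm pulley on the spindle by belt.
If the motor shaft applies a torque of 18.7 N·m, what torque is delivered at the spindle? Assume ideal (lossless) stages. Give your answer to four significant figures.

73.57 N·m

gear mesh 105/37 = 2.8378 → τ = 18.7·2.8378 = 53.068 N·m
belt 244/176 = 1.3864 → τ = 53.068·1.3864 = 73.571 N·m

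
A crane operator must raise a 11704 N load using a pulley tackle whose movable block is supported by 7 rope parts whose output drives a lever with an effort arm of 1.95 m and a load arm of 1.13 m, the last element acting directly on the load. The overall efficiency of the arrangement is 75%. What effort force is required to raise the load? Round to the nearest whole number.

1292 N

Block-and-tackle MA = number of supporting rope parts = 7.
Lever MA = effort arm / load arm = 1.95/1.13 = 1.7257.
Combined ideal MA = 7 × 1.7257 = 12.08.
Actual MA = 12.08 × 0.75 = 9.0597.
Effort = load / actual MA = 11704 / 9.0597 = 1291.9 N.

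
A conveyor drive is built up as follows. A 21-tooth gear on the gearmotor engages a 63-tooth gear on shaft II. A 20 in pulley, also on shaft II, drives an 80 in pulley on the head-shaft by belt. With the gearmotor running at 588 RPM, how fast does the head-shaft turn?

gear mesh 63/21 = 3 → 588/3 = 196 RPM
belt 80/20 = 4 → 196/4 = 49 RPM

49 RPM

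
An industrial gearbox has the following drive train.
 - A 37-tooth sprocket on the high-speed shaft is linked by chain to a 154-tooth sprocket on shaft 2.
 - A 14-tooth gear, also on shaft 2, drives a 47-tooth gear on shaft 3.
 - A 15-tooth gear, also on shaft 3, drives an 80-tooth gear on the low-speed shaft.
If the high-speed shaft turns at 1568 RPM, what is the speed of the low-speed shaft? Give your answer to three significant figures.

chain 154/37 = 4.1622 → 1568/4.1622 = 376.73 RPM
gear mesh 47/14 = 3.3571 → 376.73/3.3571 = 112.22 RPM
gear mesh 80/15 = 5.3333 → 112.22/5.3333 = 21.041 RPM

21.0 RPM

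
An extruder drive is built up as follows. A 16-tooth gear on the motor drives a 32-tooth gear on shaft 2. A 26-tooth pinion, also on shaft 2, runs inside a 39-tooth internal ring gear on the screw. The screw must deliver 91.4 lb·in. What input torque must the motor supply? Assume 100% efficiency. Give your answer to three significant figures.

Overall ratio R = 2 × 1.5 = 3.
Input torque = output torque / R = 91.4 / 3 = 30.467 lb·in.

30.5 lb·in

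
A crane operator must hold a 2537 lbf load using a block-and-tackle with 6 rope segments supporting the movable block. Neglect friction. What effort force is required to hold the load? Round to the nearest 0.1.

Block-and-tackle MA = number of supporting rope parts = 6.
Effort = load / MA = 2537 / 6 = 422.83 lbf.

422.8 lbf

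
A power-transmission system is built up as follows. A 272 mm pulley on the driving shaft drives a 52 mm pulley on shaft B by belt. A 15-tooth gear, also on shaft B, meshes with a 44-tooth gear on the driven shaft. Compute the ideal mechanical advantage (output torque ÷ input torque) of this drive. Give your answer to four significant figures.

0.5608

Each stage contributes driven/driver: belt 52/272 = 0.19118, gear mesh 44/15 = 2.9333.
Overall: 0.19118 × 2.9333 = 0.56078.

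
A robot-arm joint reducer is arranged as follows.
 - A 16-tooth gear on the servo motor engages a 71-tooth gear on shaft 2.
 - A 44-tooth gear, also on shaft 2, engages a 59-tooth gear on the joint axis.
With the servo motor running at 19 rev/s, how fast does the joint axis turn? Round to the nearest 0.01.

Gear mesh: ratio = 71/16 = 4.4375, so shaft 2 turns at 19 / 4.4375 = 4.2817 rev/s.
Gear mesh: ratio = 59/44 = 1.3409, so the joint axis turns at 4.2817 / 1.3409 = 3.1931 rev/s.

3.19 rev/s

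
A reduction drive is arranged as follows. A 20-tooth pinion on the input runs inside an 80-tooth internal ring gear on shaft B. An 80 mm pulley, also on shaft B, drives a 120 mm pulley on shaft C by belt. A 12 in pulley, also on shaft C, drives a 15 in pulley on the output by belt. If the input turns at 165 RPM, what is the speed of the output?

22 RPM

Internal gear: ratio = 80/20 = 4, so shaft B turns at 165 / 4 = 41.25 RPM.
Belt: ratio = 120/80 = 1.5, so shaft C turns at 41.25 / 1.5 = 27.5 RPM.
Belt: ratio = 15/12 = 1.25, so the output turns at 27.5 / 1.25 = 22 RPM.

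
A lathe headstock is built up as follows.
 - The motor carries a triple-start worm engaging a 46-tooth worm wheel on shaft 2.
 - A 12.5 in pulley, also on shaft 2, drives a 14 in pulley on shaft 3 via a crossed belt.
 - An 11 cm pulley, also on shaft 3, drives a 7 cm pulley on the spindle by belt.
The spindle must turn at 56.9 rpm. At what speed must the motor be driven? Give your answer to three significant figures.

622 rpm

Overall ratio R = 15.333 × 1.12 × 0.63636 = 10.928.
Required input speed = output speed × R = 56.9 × 10.928 = 621.83 rpm.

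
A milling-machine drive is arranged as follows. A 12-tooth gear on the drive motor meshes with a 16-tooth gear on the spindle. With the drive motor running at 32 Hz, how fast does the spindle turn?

24 Hz

Gear mesh: ratio = 16/12 = 1.3333, so the spindle turns at 32 / 1.3333 = 24 Hz.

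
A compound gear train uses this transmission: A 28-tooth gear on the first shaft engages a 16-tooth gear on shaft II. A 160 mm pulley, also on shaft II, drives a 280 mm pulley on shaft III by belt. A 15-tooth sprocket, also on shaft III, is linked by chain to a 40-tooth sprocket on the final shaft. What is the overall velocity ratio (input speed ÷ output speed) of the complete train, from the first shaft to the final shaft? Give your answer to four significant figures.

2.667

Each stage contributes driven/driver: gear mesh 16/28 = 0.57143, belt 280/160 = 1.75, chain 40/15 = 2.6667.
Overall: 0.57143 × 1.75 × 2.6667 = 2.6667.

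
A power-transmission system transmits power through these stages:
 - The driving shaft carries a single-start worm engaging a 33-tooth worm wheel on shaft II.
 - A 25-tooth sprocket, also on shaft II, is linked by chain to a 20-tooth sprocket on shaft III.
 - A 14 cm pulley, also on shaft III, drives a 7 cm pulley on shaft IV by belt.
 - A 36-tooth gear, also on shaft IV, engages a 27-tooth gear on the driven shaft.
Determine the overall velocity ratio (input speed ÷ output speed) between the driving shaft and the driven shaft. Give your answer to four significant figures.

9.900

Each stage contributes driven/driver: worm 33/1 = 33, chain 20/25 = 0.8, belt 7/14 = 0.5, gear mesh 27/36 = 0.75.
Overall: 33 × 0.8 × 0.5 × 0.75 = 9.9.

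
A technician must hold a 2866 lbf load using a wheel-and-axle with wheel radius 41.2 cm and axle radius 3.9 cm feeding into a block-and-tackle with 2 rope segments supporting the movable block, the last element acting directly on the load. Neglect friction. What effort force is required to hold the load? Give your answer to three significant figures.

136 lbf

Wheel-and-axle MA = R/r = 41.2/3.9 = 10.564.
Block-and-tackle MA = number of supporting rope parts = 2.
Combined ideal MA = 10.564 × 2 = 21.128.
Effort = load / MA = 2866 / 21.128 = 135.65 lbf.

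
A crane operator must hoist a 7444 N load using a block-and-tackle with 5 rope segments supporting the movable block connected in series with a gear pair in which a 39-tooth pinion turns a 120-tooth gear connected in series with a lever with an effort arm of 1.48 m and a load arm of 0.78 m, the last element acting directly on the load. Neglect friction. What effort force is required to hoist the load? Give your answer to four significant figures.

Block-and-tackle MA = number of supporting rope parts = 5.
Gear pair MA = 120/39 = 3.0769.
Lever MA = effort arm / load arm = 1.48/0.78 = 1.8974.
Combined ideal MA = 5 × 3.0769 × 1.8974 = 29.191.
Effort = load / MA = 7444 / 29.191 = 255.01 N.

255.0 N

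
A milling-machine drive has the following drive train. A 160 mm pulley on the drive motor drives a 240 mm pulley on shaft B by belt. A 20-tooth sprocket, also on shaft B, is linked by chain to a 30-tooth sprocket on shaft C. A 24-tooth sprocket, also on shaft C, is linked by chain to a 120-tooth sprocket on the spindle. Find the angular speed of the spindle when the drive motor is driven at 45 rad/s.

the drive motor → shaft B (belt, 240/160): 45 ÷ 1.5 = 30 rad/s
shaft B → shaft C (chain, 30/20): 30 ÷ 1.5 = 20 rad/s
shaft C → the spindle (chain, 120/24): 20 ÷ 5 = 4 rad/s

4 rad/s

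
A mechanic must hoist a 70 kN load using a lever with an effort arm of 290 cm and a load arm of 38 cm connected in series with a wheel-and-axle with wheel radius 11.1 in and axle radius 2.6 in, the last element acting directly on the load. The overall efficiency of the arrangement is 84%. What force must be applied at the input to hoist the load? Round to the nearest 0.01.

Lever MA = effort arm / load arm = 290/38 = 7.6316.
Wheel-and-axle MA = R/r = 11.1/2.6 = 4.2692.
Combined ideal MA = 7.6316 × 4.2692 = 32.581.
Actual MA = 32.581 × 0.84 = 27.368.
Effort = load / actual MA = 70 / 27.368 = 2.5577 kN.

2.56 kN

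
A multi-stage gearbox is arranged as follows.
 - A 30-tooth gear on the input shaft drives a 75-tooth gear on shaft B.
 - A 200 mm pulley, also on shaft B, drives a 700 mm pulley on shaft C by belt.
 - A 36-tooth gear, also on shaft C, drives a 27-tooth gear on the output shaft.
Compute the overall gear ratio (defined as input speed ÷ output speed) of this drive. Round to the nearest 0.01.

6.56

Each stage contributes driven/driver: gear mesh 75/30 = 2.5, belt 700/200 = 3.5, gear mesh 27/36 = 0.75.
Overall: 2.5 × 3.5 × 0.75 = 6.5625.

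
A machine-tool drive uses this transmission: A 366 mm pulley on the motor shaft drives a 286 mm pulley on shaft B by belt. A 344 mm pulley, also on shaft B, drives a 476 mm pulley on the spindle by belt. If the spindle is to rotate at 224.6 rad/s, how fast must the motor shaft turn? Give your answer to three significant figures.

243 rad/s

Overall ratio R = 0.78142 × 1.3837 = 1.0813.
Required input speed = output speed × R = 224.6 × 1.0813 = 242.85 rad/s.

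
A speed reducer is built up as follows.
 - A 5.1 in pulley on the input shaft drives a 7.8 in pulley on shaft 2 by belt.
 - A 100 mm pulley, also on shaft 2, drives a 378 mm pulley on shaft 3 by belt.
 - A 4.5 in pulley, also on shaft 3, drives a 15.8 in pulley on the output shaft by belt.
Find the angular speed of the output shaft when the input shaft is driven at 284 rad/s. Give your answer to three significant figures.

14.0 rad/s

Belt: ratio = 7.8/5.1 = 1.5294, so shaft 2 turns at 284 / 1.5294 = 185.69 rad/s.
Belt: ratio = 378/100 = 3.78, so shaft 3 turns at 185.69 / 3.78 = 49.125 rad/s.
Belt: ratio = 15.8/4.5 = 3.5111, so the output shaft turns at 49.125 / 3.5111 = 13.991 rad/s.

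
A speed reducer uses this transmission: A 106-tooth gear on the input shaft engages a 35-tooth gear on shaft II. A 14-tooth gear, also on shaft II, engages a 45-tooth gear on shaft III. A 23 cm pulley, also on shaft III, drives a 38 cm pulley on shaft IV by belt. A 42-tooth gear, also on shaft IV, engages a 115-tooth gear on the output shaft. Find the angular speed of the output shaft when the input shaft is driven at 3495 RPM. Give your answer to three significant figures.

Gear mesh: ratio = 35/106 = 0.33019, so shaft II turns at 3495 / 0.33019 = 10585 RPM.
Gear mesh: ratio = 45/14 = 3.2143, so shaft III turns at 10585 / 3.2143 = 3293.1 RPM.
Belt: ratio = 38/23 = 1.6522, so shaft IV turns at 3293.1 / 1.6522 = 1993.2 RPM.
Gear mesh: ratio = 115/42 = 2.7381, so the output shaft turns at 1993.2 / 2.7381 = 727.94 RPM.

728 RPM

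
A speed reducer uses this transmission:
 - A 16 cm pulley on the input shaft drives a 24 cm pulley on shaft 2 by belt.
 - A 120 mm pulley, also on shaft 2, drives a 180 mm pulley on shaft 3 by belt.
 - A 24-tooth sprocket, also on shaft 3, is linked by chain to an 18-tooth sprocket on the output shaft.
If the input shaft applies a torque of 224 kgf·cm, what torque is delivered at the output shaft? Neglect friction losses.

378 kgf·cm

After the belt (24/16): 224 × 1.5 = 336 kgf·cm
After the belt (180/120): 336 × 1.5 = 504 kgf·cm
After the chain (18/24): 504 × 0.75 = 378 kgf·cm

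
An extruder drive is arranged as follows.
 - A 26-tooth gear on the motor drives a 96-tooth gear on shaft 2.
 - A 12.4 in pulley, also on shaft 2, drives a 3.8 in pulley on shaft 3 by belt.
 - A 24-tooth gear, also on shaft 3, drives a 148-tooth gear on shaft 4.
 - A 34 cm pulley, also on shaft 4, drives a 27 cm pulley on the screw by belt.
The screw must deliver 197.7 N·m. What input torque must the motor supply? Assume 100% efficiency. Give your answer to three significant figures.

Overall ratio R = 3.6923 × 0.30645 × 6.1667 × 0.79412 = 5.5411.
Input torque = output torque / R = 197.7 / 5.5411 = 35.679 N·m.

35.7 N·m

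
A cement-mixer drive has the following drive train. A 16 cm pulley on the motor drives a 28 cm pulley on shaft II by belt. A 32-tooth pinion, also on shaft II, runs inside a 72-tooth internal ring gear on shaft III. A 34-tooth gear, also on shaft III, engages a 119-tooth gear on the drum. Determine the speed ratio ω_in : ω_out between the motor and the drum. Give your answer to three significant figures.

13.8

Each stage contributes driven/driver: belt 28/16 = 1.75, internal gear 72/32 = 2.25, gear mesh 119/34 = 3.5.
Overall: 1.75 × 2.25 × 3.5 = 13.781.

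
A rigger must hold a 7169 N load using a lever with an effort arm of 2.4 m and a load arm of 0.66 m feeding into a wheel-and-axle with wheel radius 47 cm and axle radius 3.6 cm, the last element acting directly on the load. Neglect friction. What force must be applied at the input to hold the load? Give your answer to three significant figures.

151 N

Lever MA = effort arm / load arm = 2.4/0.66 = 3.6364.
Wheel-and-axle MA = R/r = 47/3.6 = 13.056.
Combined ideal MA = 3.6364 × 13.056 = 47.475.
Effort = load / MA = 7169 / 47.475 = 151.01 N.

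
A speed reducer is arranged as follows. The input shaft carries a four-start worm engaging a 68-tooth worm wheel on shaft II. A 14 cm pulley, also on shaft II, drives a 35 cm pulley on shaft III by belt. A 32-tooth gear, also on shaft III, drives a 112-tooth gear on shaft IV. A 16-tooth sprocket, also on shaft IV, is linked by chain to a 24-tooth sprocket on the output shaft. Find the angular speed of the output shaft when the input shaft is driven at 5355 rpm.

worm 68/4 = 17 → 5355/17 = 315 rpm
belt 35/14 = 2.5 → 315/2.5 = 126 rpm
gear mesh 112/32 = 3.5 → 126/3.5 = 36 rpm
chain 24/16 = 1.5 → 36/1.5 = 24 rpm

24 rpm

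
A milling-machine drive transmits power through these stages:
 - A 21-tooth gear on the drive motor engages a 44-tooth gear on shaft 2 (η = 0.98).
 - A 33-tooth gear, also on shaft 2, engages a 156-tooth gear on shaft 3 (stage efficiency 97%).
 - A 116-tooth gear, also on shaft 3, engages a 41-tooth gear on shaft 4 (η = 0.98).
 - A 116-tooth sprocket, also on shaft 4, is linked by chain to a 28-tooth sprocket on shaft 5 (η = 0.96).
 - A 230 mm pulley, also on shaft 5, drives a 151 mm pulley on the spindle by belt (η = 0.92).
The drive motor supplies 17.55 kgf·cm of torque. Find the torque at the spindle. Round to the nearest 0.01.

Gear mesh: ratio = 44/21 = 2.0952; torque at shaft 2 = 17.55 × 2.0952 × 0.98 = 36.036 kgf·cm.
Gear mesh: ratio = 156/33 = 4.7273; torque at shaft 3 = 36.036 × 4.7273 × 0.97 = 165.24 kgf·cm.
Gear mesh: ratio = 41/116 = 0.35345; torque at shaft 4 = 165.24 × 0.35345 × 0.98 = 57.236 kgf·cm.
Chain: ratio = 28/116 = 0.24138; torque at shaft 5 = 57.236 × 0.24138 × 0.96 = 13.263 kgf·cm.
Belt: ratio = 151/230 = 0.65652; torque at the spindle = 13.263 × 0.65652 × 0.92 = 8.0109 kgf·cm.

8.01 kgf·cm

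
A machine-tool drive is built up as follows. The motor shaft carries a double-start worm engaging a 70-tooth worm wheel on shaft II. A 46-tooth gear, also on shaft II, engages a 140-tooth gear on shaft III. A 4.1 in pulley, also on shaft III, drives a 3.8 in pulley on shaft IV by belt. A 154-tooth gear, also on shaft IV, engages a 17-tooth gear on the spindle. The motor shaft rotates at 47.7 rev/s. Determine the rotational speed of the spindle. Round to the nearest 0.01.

the motor shaft → shaft II (worm, 70/2): 47.7 ÷ 35 = 1.3629 rev/s
shaft II → shaft III (gear mesh, 140/46): 1.3629 ÷ 3.0435 = 0.4478 rev/s
shaft III → shaft IV (belt, 3.8/4.1): 0.4478 ÷ 0.92683 = 0.48315 rev/s
shaft IV → the spindle (gear mesh, 17/154): 0.48315 ÷ 0.11039 = 4.3768 rev/s

4.38 rev/s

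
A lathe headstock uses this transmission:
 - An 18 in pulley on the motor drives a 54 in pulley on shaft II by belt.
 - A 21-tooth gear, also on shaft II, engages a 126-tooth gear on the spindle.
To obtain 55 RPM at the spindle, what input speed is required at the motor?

990 RPM

Overall ratio R = 3 × 6 = 18.
Required input speed = output speed × R = 55 × 18 = 990 RPM.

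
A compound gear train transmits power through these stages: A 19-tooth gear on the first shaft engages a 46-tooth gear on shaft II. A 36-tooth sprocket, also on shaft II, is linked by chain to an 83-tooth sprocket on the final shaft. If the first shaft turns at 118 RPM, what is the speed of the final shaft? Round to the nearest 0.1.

21.1 RPM

gear mesh 46/19 = 2.4211 → 118/2.4211 = 48.739 RPM
chain 83/36 = 2.3056 → 48.739/2.3056 = 21.14 RPM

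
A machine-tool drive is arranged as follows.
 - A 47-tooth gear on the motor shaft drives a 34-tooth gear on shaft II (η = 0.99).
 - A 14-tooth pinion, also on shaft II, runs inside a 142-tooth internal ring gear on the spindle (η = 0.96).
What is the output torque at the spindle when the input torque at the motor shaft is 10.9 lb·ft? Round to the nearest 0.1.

76.0 lb·ft

Gear mesh: ratio = 34/47 = 0.7234; torque at shaft II = 10.9 × 0.7234 × 0.99 = 7.8063 lb·ft.
Internal gear: ratio = 142/14 = 10.143; torque at the spindle = 7.8063 × 10.143 × 0.96 = 76.011 lb·ft.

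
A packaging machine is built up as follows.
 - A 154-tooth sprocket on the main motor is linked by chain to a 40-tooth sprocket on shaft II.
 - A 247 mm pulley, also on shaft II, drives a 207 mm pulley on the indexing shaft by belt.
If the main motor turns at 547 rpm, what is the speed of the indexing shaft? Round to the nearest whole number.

2513 rpm

chain 40/154 = 0.25974 → 547/0.25974 = 2106 rpm
belt 207/247 = 0.83806 → 2106/0.83806 = 2512.9 rpm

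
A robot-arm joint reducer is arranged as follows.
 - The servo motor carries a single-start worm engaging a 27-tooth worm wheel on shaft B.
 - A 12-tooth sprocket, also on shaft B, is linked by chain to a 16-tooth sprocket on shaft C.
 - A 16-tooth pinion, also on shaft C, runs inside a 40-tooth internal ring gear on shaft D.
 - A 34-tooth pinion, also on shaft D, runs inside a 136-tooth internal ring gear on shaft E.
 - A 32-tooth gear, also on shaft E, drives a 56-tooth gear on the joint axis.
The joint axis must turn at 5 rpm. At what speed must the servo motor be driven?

3150 rpm

Overall ratio R = 27 × 1.3333 × 2.5 × 4 × 1.75 = 630.
Required input speed = output speed × R = 5 × 630 = 3150 rpm.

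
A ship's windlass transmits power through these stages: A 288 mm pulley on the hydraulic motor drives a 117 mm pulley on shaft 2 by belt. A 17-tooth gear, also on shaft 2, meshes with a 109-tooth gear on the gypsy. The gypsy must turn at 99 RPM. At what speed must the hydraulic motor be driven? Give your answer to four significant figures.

Overall ratio R = 0.40625 × 6.4118 = 2.6048.
Required input speed = output speed × R = 99 × 2.6048 = 257.87 RPM.

257.9 RPM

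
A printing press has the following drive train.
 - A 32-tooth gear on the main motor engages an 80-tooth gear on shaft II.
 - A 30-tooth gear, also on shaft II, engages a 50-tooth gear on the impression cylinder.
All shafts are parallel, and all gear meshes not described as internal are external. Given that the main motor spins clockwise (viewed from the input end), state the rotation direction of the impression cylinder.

clockwise

the main motor → shaft II: external mesh, 1 reversal → CCW.
shaft II → the impression cylinder: external mesh, 1 reversal → CW.
2 reversals in total — an even number — so the impression cylinder turns the same way as the main motor.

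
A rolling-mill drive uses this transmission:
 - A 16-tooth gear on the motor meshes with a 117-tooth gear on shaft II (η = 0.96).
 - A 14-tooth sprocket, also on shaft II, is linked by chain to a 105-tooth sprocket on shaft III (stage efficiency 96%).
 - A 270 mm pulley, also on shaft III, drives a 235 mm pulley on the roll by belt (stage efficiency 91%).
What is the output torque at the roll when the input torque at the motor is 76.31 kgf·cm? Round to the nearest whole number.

Gear mesh: ratio = 117/16 = 7.3125; torque at shaft II = 76.31 × 7.3125 × 0.96 = 535.7 kgf·cm.
Chain: ratio = 105/14 = 7.5; torque at shaft III = 535.7 × 7.5 × 0.96 = 3857 kgf·cm.
Belt: ratio = 235/270 = 0.87037; torque at the roll = 3857 × 0.87037 × 0.91 = 3054.9 kgf·cm.

3055 kgf·cm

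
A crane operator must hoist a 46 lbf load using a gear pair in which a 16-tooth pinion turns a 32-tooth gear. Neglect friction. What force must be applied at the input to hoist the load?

Gear pair MA = 32/16 = 2.
Effort = load / MA = 46 / 2 = 23 lbf.

23 lbf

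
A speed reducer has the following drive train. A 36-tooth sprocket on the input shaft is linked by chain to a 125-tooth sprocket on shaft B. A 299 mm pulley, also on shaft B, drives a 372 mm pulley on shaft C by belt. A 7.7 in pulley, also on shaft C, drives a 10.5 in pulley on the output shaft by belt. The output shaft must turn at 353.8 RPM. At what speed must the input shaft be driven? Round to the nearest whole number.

2084 RPM

Overall ratio R = 3.4722 × 1.2441 × 1.3636 = 5.8908.
Required input speed = output speed × R = 353.8 × 5.8908 = 2084.2 RPM.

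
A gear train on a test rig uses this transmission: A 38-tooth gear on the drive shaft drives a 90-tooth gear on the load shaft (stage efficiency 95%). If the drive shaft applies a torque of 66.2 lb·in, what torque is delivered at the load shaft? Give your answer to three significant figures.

149 lb·in

Gear mesh: ratio = 90/38 = 2.3684; torque at the load shaft = 66.2 × 2.3684 × 0.95 = 148.95 lb·in.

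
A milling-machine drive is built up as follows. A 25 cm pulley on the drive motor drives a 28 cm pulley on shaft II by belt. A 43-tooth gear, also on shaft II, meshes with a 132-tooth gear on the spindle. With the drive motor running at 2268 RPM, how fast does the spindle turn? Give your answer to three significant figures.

660 RPM

belt 28/25 = 1.12 → 2268/1.12 = 2025 RPM
gear mesh 132/43 = 3.0698 → 2025/3.0698 = 659.66 RPM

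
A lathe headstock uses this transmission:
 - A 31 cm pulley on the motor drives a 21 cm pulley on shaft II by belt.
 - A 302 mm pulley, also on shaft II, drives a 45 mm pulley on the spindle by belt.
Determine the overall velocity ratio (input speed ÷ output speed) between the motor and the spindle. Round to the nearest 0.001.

Each stage contributes driven/driver: belt 21/31 = 0.67742, belt 45/302 = 0.14901.
Overall: 0.67742 × 0.14901 = 0.10094.

0.101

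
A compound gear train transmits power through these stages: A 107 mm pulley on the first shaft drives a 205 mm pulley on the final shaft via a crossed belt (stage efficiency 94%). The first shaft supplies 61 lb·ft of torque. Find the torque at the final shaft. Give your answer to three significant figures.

110 lb·ft

belt 205/107 = 1.9159 → τ = 61·1.9159·0.94 = 109.86 lb·ft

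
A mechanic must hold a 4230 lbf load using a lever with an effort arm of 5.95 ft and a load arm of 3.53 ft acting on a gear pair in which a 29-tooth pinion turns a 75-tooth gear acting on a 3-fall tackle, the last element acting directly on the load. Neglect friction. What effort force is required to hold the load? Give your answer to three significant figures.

Lever MA = effort arm / load arm = 5.95/3.53 = 1.6856.
Gear pair MA = 75/29 = 2.5862.
Block-and-tackle MA = number of supporting rope parts = 3.
Combined ideal MA = 1.6856 × 2.5862 × 3 = 13.078.
Effort = load / MA = 4230 / 13.078 = 323.45 lbf.

323 lbf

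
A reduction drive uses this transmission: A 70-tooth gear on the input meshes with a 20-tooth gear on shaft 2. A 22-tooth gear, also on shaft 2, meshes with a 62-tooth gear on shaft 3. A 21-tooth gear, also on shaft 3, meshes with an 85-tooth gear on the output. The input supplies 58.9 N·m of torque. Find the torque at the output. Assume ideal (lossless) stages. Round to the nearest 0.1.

192.0 N·m

gear mesh 20/70 = 0.28571 → τ = 58.9·0.28571 = 16.829 N·m
gear mesh 62/22 = 2.8182 → τ = 16.829·2.8182 = 47.426 N·m
gear mesh 85/21 = 4.0476 → τ = 47.426·4.0476 = 191.96 N·m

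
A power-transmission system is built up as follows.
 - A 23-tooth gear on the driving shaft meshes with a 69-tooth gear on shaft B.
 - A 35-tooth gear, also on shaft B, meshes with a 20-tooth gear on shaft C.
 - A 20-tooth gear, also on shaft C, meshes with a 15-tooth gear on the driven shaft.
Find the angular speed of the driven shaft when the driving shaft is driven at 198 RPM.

154 RPM

the driving shaft → shaft B (gear mesh, 69/23): 198 ÷ 3 = 66 RPM
shaft B → shaft C (gear mesh, 20/35): 66 ÷ 0.57143 = 115.5 RPM
shaft C → the driven shaft (gear mesh, 15/20): 115.5 ÷ 0.75 = 154 RPM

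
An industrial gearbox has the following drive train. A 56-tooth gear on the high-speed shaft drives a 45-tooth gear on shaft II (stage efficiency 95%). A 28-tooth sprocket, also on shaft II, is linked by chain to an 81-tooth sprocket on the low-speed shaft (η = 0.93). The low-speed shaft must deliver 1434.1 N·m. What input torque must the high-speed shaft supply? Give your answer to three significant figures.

698 N·m

Overall ratio R = 0.80357 × 2.8929 = 2.3246; overall efficiency η = 0.95 × 0.93 = 0.8835.
Input torque = output torque / (R × η) = 1434.1 / (2.3246 × 0.8835) = 698.27 N·m.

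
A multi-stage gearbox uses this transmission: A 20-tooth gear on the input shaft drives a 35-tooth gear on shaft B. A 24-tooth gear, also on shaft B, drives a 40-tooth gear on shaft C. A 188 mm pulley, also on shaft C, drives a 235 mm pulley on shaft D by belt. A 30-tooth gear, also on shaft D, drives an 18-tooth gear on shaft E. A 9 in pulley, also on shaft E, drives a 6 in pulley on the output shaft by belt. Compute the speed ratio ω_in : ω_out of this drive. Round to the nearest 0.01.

Each stage contributes driven/driver: gear mesh 35/20 = 1.75, gear mesh 40/24 = 1.6667, belt 235/188 = 1.25, gear mesh 18/30 = 0.6, belt 6/9 = 0.66667.
Overall: 1.75 × 1.6667 × 1.25 × 0.6 × 0.66667 = 1.4583.

1.46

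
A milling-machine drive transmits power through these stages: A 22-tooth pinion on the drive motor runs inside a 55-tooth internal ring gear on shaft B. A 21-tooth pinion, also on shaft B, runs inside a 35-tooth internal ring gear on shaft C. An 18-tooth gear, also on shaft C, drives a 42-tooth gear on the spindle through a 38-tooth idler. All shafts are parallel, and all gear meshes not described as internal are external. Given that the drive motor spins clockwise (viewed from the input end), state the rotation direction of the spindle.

the drive motor → shaft B: internal mesh, same direction → CW.
shaft B → shaft C: internal mesh, same direction → CW.
shaft C → the spindle: driver → idler → driven is 2 external meshes, 2 reversals → CW.
2 reversals in total — an even number — so the spindle turns the same way as the drive motor.

clockwise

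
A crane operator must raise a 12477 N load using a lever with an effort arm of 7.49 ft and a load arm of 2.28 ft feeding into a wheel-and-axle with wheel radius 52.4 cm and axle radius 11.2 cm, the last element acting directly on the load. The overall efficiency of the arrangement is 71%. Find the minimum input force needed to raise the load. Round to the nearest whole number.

1143 N

Lever MA = effort arm / load arm = 7.49/2.28 = 3.2851.
Wheel-and-axle MA = R/r = 52.4/11.2 = 4.6786.
Combined ideal MA = 3.2851 × 4.6786 = 15.37.
Actual MA = 15.37 × 0.71 = 10.912.
Effort = load / actual MA = 12477 / 10.912 = 1143.4 N.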